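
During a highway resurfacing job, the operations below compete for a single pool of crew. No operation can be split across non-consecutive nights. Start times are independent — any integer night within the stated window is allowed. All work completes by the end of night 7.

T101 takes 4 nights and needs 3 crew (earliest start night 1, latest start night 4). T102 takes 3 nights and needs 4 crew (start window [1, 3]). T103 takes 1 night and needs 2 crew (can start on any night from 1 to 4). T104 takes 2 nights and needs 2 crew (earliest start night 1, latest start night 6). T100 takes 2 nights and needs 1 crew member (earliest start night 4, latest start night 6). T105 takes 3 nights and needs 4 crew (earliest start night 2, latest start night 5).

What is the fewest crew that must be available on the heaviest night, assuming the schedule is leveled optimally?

Early-start (T101@1, T102@1, T103@1, T104@1, T100@4, T105@2) gives peak 13: n1:11  n2:13  n3:11  n4:8  n5:1  n6:0  n7:0.
Shift T103→4, T104→4, T100→5, T105→5.
Schedule T101@1, T102@1, T103@4, T104@4, T100@5, T105@5: n1:7  n2:7  n3:7  n4:7  n5:7  n6:5  n7:4 — peak 7.
Total crew member-nights = 44 over 7 nights ⇒ peak ≥ ⌈44/7⌉ = 7, so 7 is optimal.

7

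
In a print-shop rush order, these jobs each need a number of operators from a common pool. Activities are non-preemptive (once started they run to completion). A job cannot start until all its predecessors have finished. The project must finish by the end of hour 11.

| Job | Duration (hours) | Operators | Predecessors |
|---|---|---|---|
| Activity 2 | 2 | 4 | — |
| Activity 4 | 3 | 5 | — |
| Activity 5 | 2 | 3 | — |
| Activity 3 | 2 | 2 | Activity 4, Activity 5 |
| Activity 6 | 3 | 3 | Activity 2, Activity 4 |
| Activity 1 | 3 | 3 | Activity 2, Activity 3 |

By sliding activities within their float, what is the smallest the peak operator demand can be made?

Early-start (Activity 2@1, Activity 4@1, Activity 5@1, Activity 3@4, Activity 6@4, Activity 1@6) gives peak 12: h1:12  h2:12  h3:5  h4:5  h5:5  h6:6  h7:3  h8:3  h9:0  h10:0  h11:0.
Shift Activity 2→6, Activity 5→4, Activity 3→6, Activity 6→8, Activity 1→8.
Schedule Activity 2@6, Activity 4@1, Activity 5@4, Activity 3@6, Activity 6@8, Activity 1@8: h1:5  h2:5  h3:5  h4:3  h5:3  h6:6  h7:6  h8:6  h9:6  h10:6  h11:0 — peak 6.

6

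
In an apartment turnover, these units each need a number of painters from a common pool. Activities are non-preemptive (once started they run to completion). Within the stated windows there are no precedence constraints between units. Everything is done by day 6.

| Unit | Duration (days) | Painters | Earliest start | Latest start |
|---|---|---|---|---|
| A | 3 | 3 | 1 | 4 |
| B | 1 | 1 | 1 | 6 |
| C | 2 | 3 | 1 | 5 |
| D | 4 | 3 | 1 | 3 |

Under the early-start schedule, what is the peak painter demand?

10

Early-start schedule: A@1, B@1, C@1, D@1.
Load per day: day 1: 10, day 2: 9, day 3: 6, day 4: 3, day 5: 0, day 6: 0.
Peak is 10.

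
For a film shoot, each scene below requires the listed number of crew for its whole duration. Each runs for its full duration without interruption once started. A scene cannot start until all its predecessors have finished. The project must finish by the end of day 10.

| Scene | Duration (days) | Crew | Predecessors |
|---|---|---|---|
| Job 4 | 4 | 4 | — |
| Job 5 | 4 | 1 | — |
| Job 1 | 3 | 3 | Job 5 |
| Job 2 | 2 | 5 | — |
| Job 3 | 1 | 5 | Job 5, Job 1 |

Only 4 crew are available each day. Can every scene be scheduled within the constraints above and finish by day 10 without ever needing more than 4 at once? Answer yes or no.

no

Total crew member-days = 44; over 10 days the average is 44/10 > 4, so some day must exceed 4.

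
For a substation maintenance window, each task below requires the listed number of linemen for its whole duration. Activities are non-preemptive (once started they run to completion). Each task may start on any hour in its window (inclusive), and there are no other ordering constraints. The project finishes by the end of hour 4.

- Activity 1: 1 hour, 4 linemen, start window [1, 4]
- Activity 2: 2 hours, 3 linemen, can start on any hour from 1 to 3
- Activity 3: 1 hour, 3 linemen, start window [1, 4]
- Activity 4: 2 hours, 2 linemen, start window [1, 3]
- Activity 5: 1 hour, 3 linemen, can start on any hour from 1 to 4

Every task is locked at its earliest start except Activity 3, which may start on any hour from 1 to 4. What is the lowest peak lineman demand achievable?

12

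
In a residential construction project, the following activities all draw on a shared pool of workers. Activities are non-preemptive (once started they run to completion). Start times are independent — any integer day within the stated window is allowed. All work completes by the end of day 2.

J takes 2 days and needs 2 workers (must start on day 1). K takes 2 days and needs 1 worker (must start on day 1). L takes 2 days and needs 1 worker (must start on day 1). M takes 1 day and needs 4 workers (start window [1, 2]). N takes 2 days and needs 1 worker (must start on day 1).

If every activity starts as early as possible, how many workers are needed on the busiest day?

9

Early-start schedule: J@1, K@1, L@1, M@1, N@1.
Load per day: day 1: 9, day 2: 5.
Peak is 9.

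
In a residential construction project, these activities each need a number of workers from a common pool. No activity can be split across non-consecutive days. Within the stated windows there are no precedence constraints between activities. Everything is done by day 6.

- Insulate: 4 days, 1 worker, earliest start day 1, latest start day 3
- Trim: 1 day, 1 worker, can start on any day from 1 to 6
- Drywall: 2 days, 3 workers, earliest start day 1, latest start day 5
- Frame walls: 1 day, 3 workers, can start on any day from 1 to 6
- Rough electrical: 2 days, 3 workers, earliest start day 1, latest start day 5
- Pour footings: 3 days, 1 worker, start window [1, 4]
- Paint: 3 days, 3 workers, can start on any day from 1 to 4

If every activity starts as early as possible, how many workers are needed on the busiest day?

Early-start schedule: Insulate@1, Trim@1, Drywall@1, Frame walls@1, Rough electrical@1, Pour footings@1, Paint@1.
Load per day: day 1: 15, day 2: 11, day 3: 5, day 4: 1, day 5: 0, day 6: 0.
Peak is 15.

15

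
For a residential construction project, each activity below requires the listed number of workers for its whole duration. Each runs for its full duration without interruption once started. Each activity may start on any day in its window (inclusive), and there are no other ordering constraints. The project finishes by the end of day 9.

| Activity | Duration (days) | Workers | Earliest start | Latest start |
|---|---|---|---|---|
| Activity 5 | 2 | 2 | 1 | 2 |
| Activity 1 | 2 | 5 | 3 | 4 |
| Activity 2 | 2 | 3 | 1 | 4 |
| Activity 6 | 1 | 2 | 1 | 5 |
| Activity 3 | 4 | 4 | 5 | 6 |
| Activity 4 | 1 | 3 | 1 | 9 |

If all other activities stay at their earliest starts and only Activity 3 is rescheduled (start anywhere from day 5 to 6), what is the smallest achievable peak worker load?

Activity 3@5: d1:10  d2:5  d3:5  d4:5  d5:4  d6:4  d7:4  d8:4  d9:0 → peak 10
Activity 3@6: d1:10  d2:5  d3:5  d4:5  d5:0  d6:4  d7:4  d8:4  d9:4 → peak 10
Best is Activity 3@5, peak 10.

10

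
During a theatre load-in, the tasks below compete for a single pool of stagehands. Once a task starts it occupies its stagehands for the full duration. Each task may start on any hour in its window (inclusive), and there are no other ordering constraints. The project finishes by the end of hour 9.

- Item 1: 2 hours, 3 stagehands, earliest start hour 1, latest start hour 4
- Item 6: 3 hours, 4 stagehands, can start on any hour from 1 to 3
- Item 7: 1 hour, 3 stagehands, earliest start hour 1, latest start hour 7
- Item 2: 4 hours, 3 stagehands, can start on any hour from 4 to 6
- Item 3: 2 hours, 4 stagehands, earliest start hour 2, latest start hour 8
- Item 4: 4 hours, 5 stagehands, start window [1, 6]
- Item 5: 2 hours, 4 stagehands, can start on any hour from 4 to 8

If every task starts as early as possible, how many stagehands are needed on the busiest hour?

16

Early-start schedule: Item 1@1, Item 6@1, Item 7@1, Item 2@4, Item 3@2, Item 4@1, Item 5@4.
Load per hour: hour 1: 15, hour 2: 16, hour 3: 13, hour 4: 12, hour 5: 7, hour 6: 3, hour 7: 3, hour 8: 0, hour 9: 0.
Peak is 16.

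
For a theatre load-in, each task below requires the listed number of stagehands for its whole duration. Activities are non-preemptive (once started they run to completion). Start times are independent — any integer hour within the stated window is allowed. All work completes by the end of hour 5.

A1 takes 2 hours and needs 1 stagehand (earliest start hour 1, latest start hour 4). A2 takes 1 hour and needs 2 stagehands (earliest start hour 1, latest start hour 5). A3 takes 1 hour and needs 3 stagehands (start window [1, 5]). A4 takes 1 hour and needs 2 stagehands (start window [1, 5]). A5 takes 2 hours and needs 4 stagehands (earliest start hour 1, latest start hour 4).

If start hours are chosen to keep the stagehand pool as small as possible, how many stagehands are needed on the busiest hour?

4

Early-start (A1@1, A2@1, A3@1, A4@1, A5@1) gives peak 12: h1:12  h2:5  h3:0  h4:0  h5:0.
Shift A3→2, A4→3, A5→4.
Schedule A1@1, A2@1, A3@2, A4@3, A5@4: h1:3  h2:4  h3:2  h4:4  h5:4 — peak 4.
Total stagehand-hours = 17 over 5 hours ⇒ peak ≥ ⌈17/5⌉ = 4, so 4 is optimal.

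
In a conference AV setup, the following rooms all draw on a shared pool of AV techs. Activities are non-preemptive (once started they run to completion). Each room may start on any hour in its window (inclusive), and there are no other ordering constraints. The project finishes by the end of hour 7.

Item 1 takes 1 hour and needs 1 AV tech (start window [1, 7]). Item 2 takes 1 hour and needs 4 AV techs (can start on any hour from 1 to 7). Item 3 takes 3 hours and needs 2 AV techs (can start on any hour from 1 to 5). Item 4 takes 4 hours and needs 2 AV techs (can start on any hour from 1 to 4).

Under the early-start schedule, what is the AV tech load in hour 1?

At early start, hour 1 has: Item 1, Item 2, Item 3, Item 4.
Demand: 1 + 4 + 2 + 2 = 9.

9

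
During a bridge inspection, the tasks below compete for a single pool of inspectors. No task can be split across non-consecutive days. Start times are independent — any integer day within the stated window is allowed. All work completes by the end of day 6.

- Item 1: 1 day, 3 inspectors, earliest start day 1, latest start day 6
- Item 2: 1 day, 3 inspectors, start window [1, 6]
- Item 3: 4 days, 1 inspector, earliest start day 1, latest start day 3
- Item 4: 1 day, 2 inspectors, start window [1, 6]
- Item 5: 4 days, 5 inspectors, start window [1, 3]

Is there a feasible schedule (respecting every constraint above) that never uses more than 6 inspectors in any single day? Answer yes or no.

Schedule Item 1@1, Item 2@1, Item 3@2, Item 4@2, Item 5@3: d1:6  d2:3  d3:6  d4:6  d5:6  d6:5 — peak 6 ≤ 6.

yes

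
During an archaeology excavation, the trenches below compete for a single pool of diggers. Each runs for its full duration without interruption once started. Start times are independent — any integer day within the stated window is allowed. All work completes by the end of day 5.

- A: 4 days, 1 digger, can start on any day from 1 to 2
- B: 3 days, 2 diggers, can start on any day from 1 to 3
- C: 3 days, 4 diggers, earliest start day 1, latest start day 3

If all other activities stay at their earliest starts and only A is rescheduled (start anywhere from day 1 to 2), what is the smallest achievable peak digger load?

A@1: d1:7  d2:7  d3:7  d4:1  d5:0 → peak 7
A@2: d1:6  d2:7  d3:7  d4:1  d5:1 → peak 7
Best is A@1, peak 7.

7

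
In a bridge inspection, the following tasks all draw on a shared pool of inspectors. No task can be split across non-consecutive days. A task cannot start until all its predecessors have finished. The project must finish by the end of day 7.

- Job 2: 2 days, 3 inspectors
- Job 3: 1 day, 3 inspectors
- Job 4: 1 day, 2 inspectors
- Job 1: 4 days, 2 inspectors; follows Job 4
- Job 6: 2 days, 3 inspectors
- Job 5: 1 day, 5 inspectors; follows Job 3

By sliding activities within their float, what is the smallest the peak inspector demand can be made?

5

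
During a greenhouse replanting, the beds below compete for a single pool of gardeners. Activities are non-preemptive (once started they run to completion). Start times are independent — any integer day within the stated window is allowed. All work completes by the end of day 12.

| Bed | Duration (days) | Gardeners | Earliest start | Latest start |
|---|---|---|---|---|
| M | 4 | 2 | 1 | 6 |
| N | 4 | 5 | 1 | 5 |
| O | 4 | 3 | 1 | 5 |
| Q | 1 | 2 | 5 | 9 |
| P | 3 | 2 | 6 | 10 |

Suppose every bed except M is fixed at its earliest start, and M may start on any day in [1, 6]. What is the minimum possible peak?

M@1: d1:10  d2:10  d3:10  d4:10  d5:2  d6:2  d7:2  d8:2  d9:0  d10:0  d11:0  d12:0 → peak 10
M@2: d1:8  d2:10  d3:10  d4:10  d5:4  d6:2  d7:2  d8:2  d9:0  d10:0  d11:0  d12:0 → peak 10
M@3: d1:8  d2:8  d3:10  d4:10  d5:4  d6:4  d7:2  d8:2  d9:0  d10:0  d11:0  d12:0 → peak 10
M@4: d1:8  d2:8  d3:8  d4:10  d5:4  d6:4  d7:4  d8:2  d9:0  d10:0  d11:0  d12:0 → peak 10
M@5: d1:8  d2:8  d3:8  d4:8  d5:4  d6:4  d7:4  d8:4  d9:0  d10:0  d11:0  d12:0 → peak 8
M@6: d1:8  d2:8  d3:8  d4:8  d5:2  d6:4  d7:4  d8:4  d9:2  d10:0  d11:0  d12:0 → peak 8
Best is M@5, peak 8.

8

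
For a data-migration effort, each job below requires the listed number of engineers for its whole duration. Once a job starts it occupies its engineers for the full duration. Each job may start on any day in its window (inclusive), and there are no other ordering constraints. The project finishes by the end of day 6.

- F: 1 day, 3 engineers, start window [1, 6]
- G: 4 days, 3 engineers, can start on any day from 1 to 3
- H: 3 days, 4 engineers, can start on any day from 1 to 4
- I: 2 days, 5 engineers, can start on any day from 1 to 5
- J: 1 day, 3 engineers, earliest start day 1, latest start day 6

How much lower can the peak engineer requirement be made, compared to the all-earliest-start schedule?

Early-start peak: d1:18  d2:12  d3:7  d4:3  d5:0  d6:0 ⇒ 18.
Leveled (F@1, G@1, H@2, I@5, J@5): d1:6  d2:7  d3:7  d4:7  d5:8  d6:5 ⇒ 8.
Reduction 18 − 8 = 10.

10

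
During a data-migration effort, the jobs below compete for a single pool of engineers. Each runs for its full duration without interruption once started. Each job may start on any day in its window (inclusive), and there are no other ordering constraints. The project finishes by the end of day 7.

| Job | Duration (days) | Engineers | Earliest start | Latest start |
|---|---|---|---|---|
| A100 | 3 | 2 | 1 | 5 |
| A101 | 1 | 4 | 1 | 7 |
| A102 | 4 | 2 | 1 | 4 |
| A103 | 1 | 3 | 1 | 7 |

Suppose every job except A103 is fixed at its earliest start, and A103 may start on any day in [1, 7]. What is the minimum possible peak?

8

A103@1: d1:11  d2:4  d3:4  d4:2  d5:0  d6:0  d7:0 → peak 11
A103@2: d1:8  d2:7  d3:4  d4:2  d5:0  d6:0  d7:0 → peak 8
A103@3: d1:8  d2:4  d3:7  d4:2  d5:0  d6:0  d7:0 → peak 8
A103@4: d1:8  d2:4  d3:4  d4:5  d5:0  d6:0  d7:0 → peak 8
A103@5: d1:8  d2:4  d3:4  d4:2  d5:3  d6:0  d7:0 → peak 8
A103@6: d1:8  d2:4  d3:4  d4:2  d5:0  d6:3  d7:0 → peak 8
A103@7: d1:8  d2:4  d3:4  d4:2  d5:0  d6:0  d7:3 → peak 8
Best is A103@2, peak 8.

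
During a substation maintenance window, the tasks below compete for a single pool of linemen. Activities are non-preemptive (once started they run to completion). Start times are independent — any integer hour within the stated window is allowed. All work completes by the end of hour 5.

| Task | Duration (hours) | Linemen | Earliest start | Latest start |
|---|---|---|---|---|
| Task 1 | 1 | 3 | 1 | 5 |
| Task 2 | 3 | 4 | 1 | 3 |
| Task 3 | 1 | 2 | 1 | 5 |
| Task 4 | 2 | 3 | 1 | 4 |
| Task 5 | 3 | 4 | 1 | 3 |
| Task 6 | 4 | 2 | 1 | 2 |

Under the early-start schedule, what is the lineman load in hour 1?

At early start, hour 1 has: Task 1, Task 2, Task 3, Task 4, Task 5, Task 6.
Demand: 3 + 4 + 2 + 3 + 4 + 2 = 18.

18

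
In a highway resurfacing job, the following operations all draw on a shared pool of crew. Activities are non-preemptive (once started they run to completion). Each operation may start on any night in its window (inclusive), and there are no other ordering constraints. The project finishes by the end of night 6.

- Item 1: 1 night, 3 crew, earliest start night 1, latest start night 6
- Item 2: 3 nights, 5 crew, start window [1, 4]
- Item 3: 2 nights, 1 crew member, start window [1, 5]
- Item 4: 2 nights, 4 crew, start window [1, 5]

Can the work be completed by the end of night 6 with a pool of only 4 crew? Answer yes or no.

no

Total crew member-nights = 28; over 6 nights the average is 28/6 > 4, so some night must exceed 4.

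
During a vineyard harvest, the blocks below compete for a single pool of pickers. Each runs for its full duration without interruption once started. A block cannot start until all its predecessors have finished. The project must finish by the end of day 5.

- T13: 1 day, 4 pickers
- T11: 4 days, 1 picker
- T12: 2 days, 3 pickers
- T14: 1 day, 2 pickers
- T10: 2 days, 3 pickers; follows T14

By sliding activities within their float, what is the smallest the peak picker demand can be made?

5

Early-start (T13@1, T11@1, T12@1, T14@1, T10@2) gives peak 10: d1:10  d2:7  d3:4  d4:1  d5:0.
Shift T13→3, T11→2, T10→4.
Schedule T13@3, T11@2, T12@1, T14@1, T10@4: d1:5  d2:4  d3:5  d4:4  d5:4 — peak 5.
Total picker-days = 22 over 5 days ⇒ peak ≥ ⌈22/5⌉ = 5, so 5 is optimal.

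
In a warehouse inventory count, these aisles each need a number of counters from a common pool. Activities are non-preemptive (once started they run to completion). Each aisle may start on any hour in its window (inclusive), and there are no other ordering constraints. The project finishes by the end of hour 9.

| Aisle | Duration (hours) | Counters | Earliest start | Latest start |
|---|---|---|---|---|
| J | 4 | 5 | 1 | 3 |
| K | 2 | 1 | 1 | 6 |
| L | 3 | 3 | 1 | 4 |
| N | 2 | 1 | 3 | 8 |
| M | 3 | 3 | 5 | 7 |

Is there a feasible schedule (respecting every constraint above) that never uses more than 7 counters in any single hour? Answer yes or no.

The minimum achievable peak is 8; 7 < 8, so no feasible schedule stays within the cap.

no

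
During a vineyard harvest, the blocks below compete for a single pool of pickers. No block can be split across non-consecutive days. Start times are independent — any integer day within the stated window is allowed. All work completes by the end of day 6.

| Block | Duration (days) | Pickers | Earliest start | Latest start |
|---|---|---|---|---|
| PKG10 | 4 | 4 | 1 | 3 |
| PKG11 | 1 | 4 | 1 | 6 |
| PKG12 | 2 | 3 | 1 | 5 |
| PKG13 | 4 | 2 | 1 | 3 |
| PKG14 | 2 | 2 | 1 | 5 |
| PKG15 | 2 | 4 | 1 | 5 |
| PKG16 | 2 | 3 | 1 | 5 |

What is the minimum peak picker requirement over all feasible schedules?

10

Early-start (PKG10@1, PKG11@1, PKG12@1, PKG13@1, PKG14@1, PKG15@1, PKG16@1) gives peak 22: d1:22  d2:18  d3:6  d4:6  d5:0  d6:0.
Shift PKG12→2, PKG14→4, PKG15→5, PKG16→5.
Schedule PKG10@1, PKG11@1, PKG12@2, PKG13@1, PKG14@4, PKG15@5, PKG16@5: d1:10  d2:9  d3:9  d4:8  d5:9  d6:7 — peak 10.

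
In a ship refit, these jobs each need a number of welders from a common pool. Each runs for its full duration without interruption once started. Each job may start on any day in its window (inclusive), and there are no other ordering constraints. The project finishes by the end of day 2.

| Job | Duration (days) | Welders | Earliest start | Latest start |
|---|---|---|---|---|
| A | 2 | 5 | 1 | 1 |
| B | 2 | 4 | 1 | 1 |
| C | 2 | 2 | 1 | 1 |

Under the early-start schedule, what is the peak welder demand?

Early-start schedule: A@1, B@1, C@1.
Load per day: day 1: 11, day 2: 11.
Peak is 11.

11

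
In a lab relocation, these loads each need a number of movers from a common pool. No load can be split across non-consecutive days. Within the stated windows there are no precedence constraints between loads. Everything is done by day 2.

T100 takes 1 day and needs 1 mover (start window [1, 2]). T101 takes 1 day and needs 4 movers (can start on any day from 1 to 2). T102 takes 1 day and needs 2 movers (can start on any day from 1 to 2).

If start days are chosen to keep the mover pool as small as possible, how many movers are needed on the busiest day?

Early-start (T100@1, T101@1, T102@1) gives peak 7: d1:7  d2:0.
Shift T101→2.
Schedule T100@1, T101@2, T102@1: d1:3  d2:4 — peak 4.
Total mover-days = 7 over 2 days ⇒ peak ≥ ⌈7/2⌉ = 4, so 4 is optimal.

4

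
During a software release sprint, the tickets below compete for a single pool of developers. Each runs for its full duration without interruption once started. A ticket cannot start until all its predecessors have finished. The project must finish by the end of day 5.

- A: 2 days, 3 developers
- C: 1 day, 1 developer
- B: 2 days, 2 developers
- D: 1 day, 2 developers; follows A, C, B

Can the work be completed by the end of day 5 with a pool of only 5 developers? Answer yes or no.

Schedule A@1, C@3, B@3, D@5: d1:3  d2:3  d3:3  d4:2  d5:2 — peak 3 ≤ 5.

yes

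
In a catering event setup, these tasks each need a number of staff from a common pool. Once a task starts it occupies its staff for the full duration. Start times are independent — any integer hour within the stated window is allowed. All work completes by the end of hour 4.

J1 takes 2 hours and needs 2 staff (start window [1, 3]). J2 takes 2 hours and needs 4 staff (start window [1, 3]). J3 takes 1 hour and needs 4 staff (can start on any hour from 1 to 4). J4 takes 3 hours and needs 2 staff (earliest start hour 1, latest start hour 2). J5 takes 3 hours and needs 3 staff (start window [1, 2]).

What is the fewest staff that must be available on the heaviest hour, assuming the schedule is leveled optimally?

9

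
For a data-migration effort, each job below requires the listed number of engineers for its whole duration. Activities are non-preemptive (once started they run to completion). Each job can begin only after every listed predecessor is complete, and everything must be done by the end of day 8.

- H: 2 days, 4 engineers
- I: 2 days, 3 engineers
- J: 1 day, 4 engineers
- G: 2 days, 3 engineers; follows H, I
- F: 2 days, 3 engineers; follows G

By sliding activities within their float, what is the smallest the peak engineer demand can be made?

Early-start (H@1, I@1, J@1, G@3, F@5) gives peak 11: d1:11  d2:7  d3:3  d4:3  d5:3  d6:3  d7:0  d8:0.
Shift J→3.
Schedule H@1, I@1, J@3, G@3, F@5: d1:7  d2:7  d3:7  d4:3  d5:3  d6:3  d7:0  d8:0 — peak 7.

7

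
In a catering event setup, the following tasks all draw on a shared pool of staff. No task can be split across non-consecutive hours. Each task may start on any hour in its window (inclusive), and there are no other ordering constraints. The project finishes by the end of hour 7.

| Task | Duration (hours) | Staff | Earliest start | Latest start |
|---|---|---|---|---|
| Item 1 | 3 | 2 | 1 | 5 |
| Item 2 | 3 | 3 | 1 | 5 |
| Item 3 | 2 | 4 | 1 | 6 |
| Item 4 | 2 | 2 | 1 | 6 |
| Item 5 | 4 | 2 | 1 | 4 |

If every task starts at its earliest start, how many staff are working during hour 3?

At early start, hour 3 has: Item 1, Item 2, Item 5.
Demand: 2 + 3 + 2 = 7.

7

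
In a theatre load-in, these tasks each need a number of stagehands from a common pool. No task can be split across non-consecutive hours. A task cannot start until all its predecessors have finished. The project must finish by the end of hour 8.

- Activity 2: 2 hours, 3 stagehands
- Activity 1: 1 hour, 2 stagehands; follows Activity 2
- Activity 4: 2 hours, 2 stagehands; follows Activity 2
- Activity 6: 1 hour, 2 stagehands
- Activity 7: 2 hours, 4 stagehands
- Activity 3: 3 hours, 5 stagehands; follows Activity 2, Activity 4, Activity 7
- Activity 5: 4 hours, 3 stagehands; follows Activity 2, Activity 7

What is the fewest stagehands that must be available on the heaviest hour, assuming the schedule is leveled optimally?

8

Early-start (Activity 2@1, Activity 1@3, Activity 4@3, Activity 6@1, Activity 7@1, Activity 3@5, Activity 5@3) gives peak 9: h1:9  h2:7  h3:7  h4:5  h5:8  h6:8  h7:5  h8:0.
Shift Activity 7→2, Activity 5→4.
Schedule Activity 2@1, Activity 1@3, Activity 4@3, Activity 6@1, Activity 7@2, Activity 3@5, Activity 5@4: h1:5  h2:7  h3:8  h4:5  h5:8  h6:8  h7:8  h8:0 — peak 8.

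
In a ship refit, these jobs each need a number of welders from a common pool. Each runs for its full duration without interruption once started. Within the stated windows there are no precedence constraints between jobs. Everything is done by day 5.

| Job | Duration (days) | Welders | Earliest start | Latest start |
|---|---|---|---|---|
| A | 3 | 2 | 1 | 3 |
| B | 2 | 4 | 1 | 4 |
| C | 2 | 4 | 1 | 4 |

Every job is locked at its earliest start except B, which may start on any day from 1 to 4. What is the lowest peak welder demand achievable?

B@1: d1:10  d2:10  d3:2  d4:0  d5:0 → peak 10
B@2: d1:6  d2:10  d3:6  d4:0  d5:0 → peak 10
B@3: d1:6  d2:6  d3:6  d4:4  d5:0 → peak 6
B@4: d1:6  d2:6  d3:2  d4:4  d5:4 → peak 6
Best is B@3, peak 6.

6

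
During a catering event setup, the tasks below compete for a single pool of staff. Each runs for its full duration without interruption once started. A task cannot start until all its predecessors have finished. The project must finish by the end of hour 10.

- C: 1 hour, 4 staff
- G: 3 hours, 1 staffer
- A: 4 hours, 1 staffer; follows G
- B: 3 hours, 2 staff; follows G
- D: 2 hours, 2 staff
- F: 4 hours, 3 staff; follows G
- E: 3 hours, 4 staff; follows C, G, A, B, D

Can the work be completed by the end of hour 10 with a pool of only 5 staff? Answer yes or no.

no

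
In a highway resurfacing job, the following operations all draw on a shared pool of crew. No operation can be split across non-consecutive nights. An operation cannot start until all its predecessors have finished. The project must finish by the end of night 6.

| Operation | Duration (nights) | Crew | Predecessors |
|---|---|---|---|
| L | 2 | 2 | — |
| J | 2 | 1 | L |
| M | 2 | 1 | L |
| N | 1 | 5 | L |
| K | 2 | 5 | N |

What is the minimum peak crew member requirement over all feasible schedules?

6

Early-start (L@1, J@3, M@3, N@3, K@4) gives peak 7: n1:2  n2:2  n3:7  n4:7  n5:5  n6:0.
Shift M→4, K→5.
Schedule L@1, J@3, M@4, N@3, K@5: n1:2  n2:2  n3:6  n4:2  n5:6  n6:5 — peak 6.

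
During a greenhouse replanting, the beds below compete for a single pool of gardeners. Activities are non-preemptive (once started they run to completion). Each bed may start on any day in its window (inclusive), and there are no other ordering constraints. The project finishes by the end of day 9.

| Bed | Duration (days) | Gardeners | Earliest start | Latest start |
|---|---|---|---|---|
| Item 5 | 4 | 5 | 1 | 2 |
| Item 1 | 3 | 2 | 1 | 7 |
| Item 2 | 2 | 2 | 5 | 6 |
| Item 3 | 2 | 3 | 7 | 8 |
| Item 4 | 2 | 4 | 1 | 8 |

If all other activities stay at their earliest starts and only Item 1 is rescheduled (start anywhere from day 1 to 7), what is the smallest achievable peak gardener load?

9

Item 1@1: d1:11  d2:11  d3:7  d4:5  d5:2  d6:2  d7:3  d8:3  d9:0 → peak 11
Item 1@2: d1:9  d2:11  d3:7  d4:7  d5:2  d6:2  d7:3  d8:3  d9:0 → peak 11
Item 1@3: d1:9  d2:9  d3:7  d4:7  d5:4  d6:2  d7:3  d8:3  d9:0 → peak 9
Item 1@4: d1:9  d2:9  d3:5  d4:7  d5:4  d6:4  d7:3  d8:3  d9:0 → peak 9
Item 1@5: d1:9  d2:9  d3:5  d4:5  d5:4  d6:4  d7:5  d8:3  d9:0 → peak 9
Item 1@6: d1:9  d2:9  d3:5  d4:5  d5:2  d6:4  d7:5  d8:5  d9:0 → peak 9
Item 1@7: d1:9  d2:9  d3:5  d4:5  d5:2  d6:2  d7:5  d8:5  d9:2 → peak 9
Best is Item 1@3, peak 9.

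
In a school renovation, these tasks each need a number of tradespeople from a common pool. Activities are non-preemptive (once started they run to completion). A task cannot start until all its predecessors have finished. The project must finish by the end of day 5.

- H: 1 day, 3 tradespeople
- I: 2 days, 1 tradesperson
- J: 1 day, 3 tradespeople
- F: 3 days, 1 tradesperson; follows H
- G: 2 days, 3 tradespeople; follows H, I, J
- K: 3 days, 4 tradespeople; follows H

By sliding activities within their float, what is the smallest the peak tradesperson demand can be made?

8

Schedule H@1, I@1, J@1, F@2, G@3, K@2: d1:7  d2:6  d3:8  d4:8  d5:0 — peak 8.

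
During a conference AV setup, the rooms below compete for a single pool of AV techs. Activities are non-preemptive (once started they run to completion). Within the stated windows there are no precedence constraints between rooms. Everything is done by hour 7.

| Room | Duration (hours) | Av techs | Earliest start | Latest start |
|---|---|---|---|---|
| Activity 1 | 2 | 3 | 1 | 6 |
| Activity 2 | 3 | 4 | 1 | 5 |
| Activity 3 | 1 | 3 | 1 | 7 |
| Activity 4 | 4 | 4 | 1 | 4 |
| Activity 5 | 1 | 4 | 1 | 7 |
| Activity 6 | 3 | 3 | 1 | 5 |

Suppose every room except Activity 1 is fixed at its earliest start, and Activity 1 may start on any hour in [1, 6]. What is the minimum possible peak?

Activity 1@1: h1:21  h2:14  h3:11  h4:4  h5:0  h6:0  h7:0 → peak 21
Activity 1@2: h1:18  h2:14  h3:14  h4:4  h5:0  h6:0  h7:0 → peak 18
Activity 1@3: h1:18  h2:11  h3:14  h4:7  h5:0  h6:0  h7:0 → peak 18
Activity 1@4: h1:18  h2:11  h3:11  h4:7  h5:3  h6:0  h7:0 → peak 18
Activity 1@5: h1:18  h2:11  h3:11  h4:4  h5:3  h6:3  h7:0 → peak 18
Activity 1@6: h1:18  h2:11  h3:11  h4:4  h5:0  h6:3  h7:3 → peak 18
Best is Activity 1@2, peak 18.

18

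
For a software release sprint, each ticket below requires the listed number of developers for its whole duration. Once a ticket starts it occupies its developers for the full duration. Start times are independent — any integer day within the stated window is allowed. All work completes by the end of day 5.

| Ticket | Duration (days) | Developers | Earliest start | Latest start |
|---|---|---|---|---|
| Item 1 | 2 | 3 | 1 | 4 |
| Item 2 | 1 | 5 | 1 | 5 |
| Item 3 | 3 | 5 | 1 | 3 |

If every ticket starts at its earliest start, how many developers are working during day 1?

13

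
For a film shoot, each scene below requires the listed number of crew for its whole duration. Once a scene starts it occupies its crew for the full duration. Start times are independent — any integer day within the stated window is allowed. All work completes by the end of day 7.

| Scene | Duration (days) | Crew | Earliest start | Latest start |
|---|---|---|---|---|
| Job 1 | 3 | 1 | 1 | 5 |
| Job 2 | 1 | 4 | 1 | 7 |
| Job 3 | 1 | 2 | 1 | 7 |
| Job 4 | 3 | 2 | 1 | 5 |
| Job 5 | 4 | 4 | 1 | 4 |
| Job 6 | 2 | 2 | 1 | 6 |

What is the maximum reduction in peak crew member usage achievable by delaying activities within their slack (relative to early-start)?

9

Early-start peak: d1:15  d2:9  d3:7  d4:4  d5:0  d6:0  d7:0 ⇒ 15.
Leveled (Job 1@1, Job 2@1, Job 3@2, Job 4@2, Job 5@4, Job 6@5): d1:5  d2:5  d3:3  d4:6  d5:6  d6:6  d7:4 ⇒ 6.
Reduction 15 − 6 = 9.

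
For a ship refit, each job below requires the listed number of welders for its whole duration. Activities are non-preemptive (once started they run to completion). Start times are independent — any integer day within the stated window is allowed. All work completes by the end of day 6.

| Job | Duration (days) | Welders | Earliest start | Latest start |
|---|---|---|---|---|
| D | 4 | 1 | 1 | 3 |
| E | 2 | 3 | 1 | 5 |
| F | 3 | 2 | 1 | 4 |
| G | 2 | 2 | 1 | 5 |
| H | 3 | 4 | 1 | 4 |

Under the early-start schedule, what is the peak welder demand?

Early-start schedule: D@1, E@1, F@1, G@1, H@1.
Load per day: day 1: 12, day 2: 12, day 3: 7, day 4: 1, day 5: 0, day 6: 0.
Peak is 12.

12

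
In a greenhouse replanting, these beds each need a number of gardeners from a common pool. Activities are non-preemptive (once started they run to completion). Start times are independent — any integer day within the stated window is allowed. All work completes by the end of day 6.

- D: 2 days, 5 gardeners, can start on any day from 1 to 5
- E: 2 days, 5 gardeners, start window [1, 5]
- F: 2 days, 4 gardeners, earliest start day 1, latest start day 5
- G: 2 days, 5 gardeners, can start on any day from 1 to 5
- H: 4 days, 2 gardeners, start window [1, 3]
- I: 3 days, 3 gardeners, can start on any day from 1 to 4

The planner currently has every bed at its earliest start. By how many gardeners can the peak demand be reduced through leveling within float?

14

Early-start peak: d1:24  d2:24  d3:5  d4:2  d5:0  d6:0 ⇒ 24.
Leveled (D@1, E@1, F@3, G@5, H@3, I@3): d1:10  d2:10  d3:9  d4:9  d5:10  d6:7 ⇒ 10.
Reduction 24 − 10 = 14.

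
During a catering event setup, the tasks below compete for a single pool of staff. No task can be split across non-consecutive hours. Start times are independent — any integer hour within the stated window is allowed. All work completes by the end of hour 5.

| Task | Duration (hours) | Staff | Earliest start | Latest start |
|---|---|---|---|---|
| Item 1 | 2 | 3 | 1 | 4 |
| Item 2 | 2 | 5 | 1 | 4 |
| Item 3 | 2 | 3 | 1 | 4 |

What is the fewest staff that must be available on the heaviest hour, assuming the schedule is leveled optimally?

Early-start (Item 1@1, Item 2@1, Item 3@1) gives peak 11: h1:11  h2:11  h3:0  h4:0  h5:0.
Shift Item 2→3.
Schedule Item 1@1, Item 2@3, Item 3@1: h1:6  h2:6  h3:5  h4:5  h5:0 — peak 6.

6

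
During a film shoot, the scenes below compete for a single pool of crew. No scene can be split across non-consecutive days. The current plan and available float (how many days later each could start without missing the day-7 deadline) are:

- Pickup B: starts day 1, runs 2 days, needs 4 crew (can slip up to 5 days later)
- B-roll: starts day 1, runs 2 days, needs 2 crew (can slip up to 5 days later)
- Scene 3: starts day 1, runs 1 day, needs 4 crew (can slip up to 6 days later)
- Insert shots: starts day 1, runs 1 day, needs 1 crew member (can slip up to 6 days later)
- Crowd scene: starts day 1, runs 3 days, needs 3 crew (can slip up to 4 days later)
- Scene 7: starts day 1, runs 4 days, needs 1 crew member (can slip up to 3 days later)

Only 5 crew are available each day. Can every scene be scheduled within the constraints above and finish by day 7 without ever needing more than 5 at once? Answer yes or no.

yes

Schedule Pickup B@1, B-roll@4, Scene 3@3, Insert shots@4, Crowd scene@5, Scene 7@1: d1:5  d2:5  d3:5  d4:4  d5:5  d6:3  d7:3 — peak 5 ≤ 5.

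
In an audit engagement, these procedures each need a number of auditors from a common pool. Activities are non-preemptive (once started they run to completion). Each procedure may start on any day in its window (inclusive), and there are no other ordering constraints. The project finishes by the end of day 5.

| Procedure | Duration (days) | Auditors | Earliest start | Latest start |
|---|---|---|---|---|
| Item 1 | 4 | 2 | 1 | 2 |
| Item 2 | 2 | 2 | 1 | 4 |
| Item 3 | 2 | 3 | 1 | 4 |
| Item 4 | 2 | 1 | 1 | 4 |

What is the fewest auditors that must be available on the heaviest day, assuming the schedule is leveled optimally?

5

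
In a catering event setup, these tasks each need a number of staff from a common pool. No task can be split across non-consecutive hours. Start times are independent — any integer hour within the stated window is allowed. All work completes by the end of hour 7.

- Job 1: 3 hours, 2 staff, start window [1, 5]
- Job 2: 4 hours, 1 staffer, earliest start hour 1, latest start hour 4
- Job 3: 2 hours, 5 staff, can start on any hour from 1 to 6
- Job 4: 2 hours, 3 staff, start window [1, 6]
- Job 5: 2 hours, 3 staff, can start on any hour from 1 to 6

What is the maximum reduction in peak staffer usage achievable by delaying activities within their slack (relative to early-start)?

8

Early-start peak: h1:14  h2:14  h3:3  h4:1  h5:0  h6:0  h7:0 ⇒ 14.
Leveled (Job 1@1, Job 2@1, Job 3@4, Job 4@1, Job 5@6): h1:6  h2:6  h3:3  h4:6  h5:5  h6:3  h7:3 ⇒ 6.
Reduction 14 − 6 = 8.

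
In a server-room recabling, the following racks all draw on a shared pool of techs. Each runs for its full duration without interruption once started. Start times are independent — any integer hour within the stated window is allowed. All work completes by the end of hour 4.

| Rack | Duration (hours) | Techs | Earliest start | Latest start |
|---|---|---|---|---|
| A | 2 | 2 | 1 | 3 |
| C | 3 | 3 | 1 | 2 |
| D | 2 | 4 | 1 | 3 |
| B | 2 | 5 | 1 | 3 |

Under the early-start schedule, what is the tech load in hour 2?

At early start, hour 2 has: A, C, D, B.
Demand: 2 + 3 + 4 + 5 = 14.

14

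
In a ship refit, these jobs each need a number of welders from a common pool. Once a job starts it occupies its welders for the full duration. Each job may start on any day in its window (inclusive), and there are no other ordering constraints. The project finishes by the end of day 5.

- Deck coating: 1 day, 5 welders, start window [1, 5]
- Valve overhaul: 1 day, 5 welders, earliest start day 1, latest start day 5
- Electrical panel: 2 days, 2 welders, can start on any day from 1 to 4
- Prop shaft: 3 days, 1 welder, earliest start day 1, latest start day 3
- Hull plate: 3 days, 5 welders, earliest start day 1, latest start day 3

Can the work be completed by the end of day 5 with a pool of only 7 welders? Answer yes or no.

Schedule Deck coating@1, Valve overhaul@2, Electrical panel@1, Prop shaft@3, Hull plate@3: d1:7  d2:7  d3:6  d4:6  d5:6 — peak 7 ≤ 7.

yes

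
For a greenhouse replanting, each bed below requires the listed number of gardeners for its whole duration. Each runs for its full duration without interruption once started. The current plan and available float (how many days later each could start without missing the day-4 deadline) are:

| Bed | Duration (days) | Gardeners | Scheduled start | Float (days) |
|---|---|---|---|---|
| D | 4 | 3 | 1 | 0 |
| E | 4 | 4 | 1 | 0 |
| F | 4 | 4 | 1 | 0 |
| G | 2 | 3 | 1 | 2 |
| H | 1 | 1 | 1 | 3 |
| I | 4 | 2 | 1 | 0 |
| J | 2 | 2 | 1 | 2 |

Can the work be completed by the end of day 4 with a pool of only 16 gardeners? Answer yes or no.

yes

Schedule D@1, E@1, F@1, G@1, H@3, I@1, J@3: d1:16  d2:16  d3:16  d4:15 — peak 16 ≤ 16.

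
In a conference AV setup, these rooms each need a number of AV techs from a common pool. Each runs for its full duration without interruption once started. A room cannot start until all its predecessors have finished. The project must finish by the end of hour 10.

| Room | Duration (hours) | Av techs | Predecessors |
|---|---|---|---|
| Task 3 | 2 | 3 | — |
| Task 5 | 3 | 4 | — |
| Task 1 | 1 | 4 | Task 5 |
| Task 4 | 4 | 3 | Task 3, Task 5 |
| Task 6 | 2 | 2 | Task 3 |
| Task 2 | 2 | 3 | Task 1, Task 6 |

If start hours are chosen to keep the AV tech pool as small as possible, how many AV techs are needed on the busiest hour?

6

Early-start (Task 3@1, Task 5@1, Task 1@4, Task 4@4, Task 6@3, Task 2@5) gives peak 9: h1:7  h2:7  h3:6  h4:9  h5:6  h6:6  h7:3  h8:0  h9:0  h10:0.
Shift Task 5→3, Task 1→6, Task 4→7, Task 2→7.
Schedule Task 3@1, Task 5@3, Task 1@6, Task 4@7, Task 6@3, Task 2@7: h1:3  h2:3  h3:6  h4:6  h5:4  h6:4  h7:6  h8:6  h9:3  h10:3 — peak 6.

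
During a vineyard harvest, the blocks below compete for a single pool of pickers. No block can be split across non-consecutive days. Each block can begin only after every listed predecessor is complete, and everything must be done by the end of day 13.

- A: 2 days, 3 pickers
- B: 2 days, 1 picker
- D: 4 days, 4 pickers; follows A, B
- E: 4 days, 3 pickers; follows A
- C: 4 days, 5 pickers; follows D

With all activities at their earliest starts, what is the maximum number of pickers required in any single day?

Early-start schedule: A@1, B@1, D@3, E@3, C@7.
Load per day: day 1: 4, day 2: 4, day 3: 7, day 4: 7, day 5: 7, day 6: 7, day 7: 5, day 8: 5, day 9: 5, day 10: 5, day 11: 0, day 12: 0, day 13: 0.
Peak is 7.

7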